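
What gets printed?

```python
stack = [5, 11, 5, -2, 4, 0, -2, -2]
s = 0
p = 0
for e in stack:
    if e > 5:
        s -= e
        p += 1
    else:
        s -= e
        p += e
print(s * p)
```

-171

e=5: not >5, s = 0-5 = -5; p=5
e=11: >5, s = (-5)-11 = -16; p=6
e=5: not >5, s = (-16)-5 = -21; p=11
e=-2: not >5, s = (-21)-(-2) = -19; p=9
e=4: not >5, s = (-19)-4 = -23; p=13
e=0: not >5, s = (-23)-0 = -23; p=13
e=-2: not >5, s = (-23)-(-2) = -21; p=11
e=-2: not >5, s = (-21)-(-2) = -19; p=9
s*p = (-19)*9 = -171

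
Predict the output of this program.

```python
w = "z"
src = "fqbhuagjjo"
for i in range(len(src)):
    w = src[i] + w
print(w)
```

ojjgauhbqfz

i=0: prepend 'f' → 'fz'
i=1: prepend 'q' → 'qfz'
i=2: prepend 'b' → 'bqfz'
i=3: prepend 'h' → 'hbqfz'
i=4: prepend 'u' → 'uhbqfz'
i=5: prepend 'a' → 'auhbqfz'
i=6: prepend 'g' → 'gauhbqfz'
i=7: prepend 'j' → 'jgauhbqfz'
i=8: prepend 'j' → 'jjgauhbqfz'
i=9: prepend 'o' → 'ojjgauhbqfz'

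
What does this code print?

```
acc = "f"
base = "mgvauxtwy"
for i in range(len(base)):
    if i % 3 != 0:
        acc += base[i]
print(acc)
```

fgvuxwy

i=0: skip
i=1: add 'g' → 'fg'
i=2: add 'v' → 'fgv'
i=3: skip
i=4: add 'u' → 'fgvu'
i=5: add 'x' → 'fgvux'
i=6: skip
i=7: add 'w' → 'fgvuxw'
i=8: add 'y' → 'fgvuxwy'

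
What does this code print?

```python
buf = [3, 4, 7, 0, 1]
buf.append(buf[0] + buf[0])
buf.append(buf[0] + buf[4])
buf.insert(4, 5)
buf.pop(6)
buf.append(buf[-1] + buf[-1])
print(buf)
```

[3, 4, 7, 0, 5, 1, 4, 8]

append buf[0]+buf[0] = 3+3 = 6 → [3, 4, 7, 0, 1, 6]
append buf[0]+buf[4] = 3+1 = 4 → [3, 4, 7, 0, 1, 6, 4]
insert 5 at 4 → [3, 4, 7, 0, 5, 1, 6, 4]
pop(6) removes 6 → [3, 4, 7, 0, 5, 1, 4]
append buf[-1]+buf[-1] = 4+4 = 8 → [3, 4, 7, 0, 5, 1, 4, 8]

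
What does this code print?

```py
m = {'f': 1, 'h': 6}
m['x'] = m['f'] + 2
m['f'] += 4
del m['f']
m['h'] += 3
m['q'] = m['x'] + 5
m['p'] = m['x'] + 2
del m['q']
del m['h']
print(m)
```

m['x'] = m['f']+2 = 3 → {'f': 1, 'h': 6, 'x': 3}
m['f'] = 1+4 = 5 → {'f': 5, 'h': 6, 'x': 3}
del 'f' → {'h': 6, 'x': 3}
m['h'] = 6+3 = 9 → {'h': 9, 'x': 3}
m['q'] = m['x']+5 = 8 → {'h': 9, 'x': 3, 'q': 8}
m['p'] = m['x']+2 = 5 → {'h': 9, 'x': 3, 'q': 8, 'p': 5}
del 'q' → {'h': 9, 'x': 3, 'p': 5}
del 'h' → {'x': 3, 'p': 5}

{'x': 3, 'p': 5}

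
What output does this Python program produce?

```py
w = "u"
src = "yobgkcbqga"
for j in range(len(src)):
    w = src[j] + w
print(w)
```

agqbckgboyu

j=0: prepend 'y' → 'yu'
j=1: prepend 'o' → 'oyu'
j=2: prepend 'b' → 'boyu'
j=3: prepend 'g' → 'gboyu'
j=4: prepend 'k' → 'kgboyu'
j=5: prepend 'c' → 'ckgboyu'
j=6: prepend 'b' → 'bckgboyu'
j=7: prepend 'q' → 'qbckgboyu'
j=8: prepend 'g' → 'gqbckgboyu'
j=9: prepend 'a' → 'agqbckgboyu'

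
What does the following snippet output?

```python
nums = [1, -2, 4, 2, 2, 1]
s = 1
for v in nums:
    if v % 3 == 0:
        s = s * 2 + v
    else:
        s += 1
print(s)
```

v=1: not %3==0, s = 1+1 = 2
v=-2: not %3==0, s = 2+1 = 3
v=4: not %3==0, s = 3+1 = 4
v=2: not %3==0, s = 4+1 = 5
v=2: not %3==0, s = 5+1 = 6
v=1: not %3==0, s = 6+1 = 7

7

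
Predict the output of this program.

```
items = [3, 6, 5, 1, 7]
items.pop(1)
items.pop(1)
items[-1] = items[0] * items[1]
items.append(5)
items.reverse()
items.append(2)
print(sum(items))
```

14

pop(1) removes 6 → [3, 5, 1, 7]
pop(1) removes 5 → [3, 1, 7]
items[-1] = items[0]*items[1] = 3*1 = 3 → [3, 1, 3]
append 5 → [3, 1, 3, 5]
reverse → [5, 3, 1, 3]
append 2 → [5, 3, 1, 3, 2]
sum = 14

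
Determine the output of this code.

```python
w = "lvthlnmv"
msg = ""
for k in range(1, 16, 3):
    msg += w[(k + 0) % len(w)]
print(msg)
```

k=1: add w[1]='v' → 'v'
k=4: add w[4]='l' → 'vl'
k=7: add w[7]='v' → 'vlv'
k=10: add w[2]='t' → 'vlvt'
k=13: add w[5]='n' → 'vlvtn'

vlvtn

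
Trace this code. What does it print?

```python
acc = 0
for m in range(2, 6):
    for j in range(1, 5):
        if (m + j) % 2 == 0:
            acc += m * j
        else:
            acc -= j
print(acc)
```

m=2,j=1: odd sum, acc = 0-1 = -1
m=2,j=2: even sum, acc = (-1)+4 = 3
m=2,j=3: odd sum, acc = 3-3 = 0
m=2,j=4: even sum, acc = 0+8 = 8
m=3,j=1: even sum, acc = 8+3 = 11
m=3,j=2: odd sum, acc = 11-2 = 9
m=3,j=3: even sum, acc = 9+9 = 18
m=3,j=4: odd sum, acc = 18-4 = 14
m=4,j=1: odd sum, acc = 14-1 = 13
m=4,j=2: even sum, acc = 13+8 = 21
m=4,j=3: odd sum, acc = 21-3 = 18
m=4,j=4: even sum, acc = 18+16 = 34
m=5,j=1: even sum, acc = 34+5 = 39
m=5,j=2: odd sum, acc = 39-2 = 37
m=5,j=3: even sum, acc = 37+15 = 52
m=5,j=4: odd sum, acc = 52-4 = 48

48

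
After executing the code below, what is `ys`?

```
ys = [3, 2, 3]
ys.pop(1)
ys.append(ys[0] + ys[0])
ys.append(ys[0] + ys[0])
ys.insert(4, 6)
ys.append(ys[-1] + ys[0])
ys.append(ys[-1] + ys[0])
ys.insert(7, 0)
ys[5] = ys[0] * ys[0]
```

pop(1) removes 2 → [3, 3]
append ys[0]+ys[0] = 3+3 = 6 → [3, 3, 6]
append ys[0]+ys[0] = 3+3 = 6 → [3, 3, 6, 6]
insert 6 at 4 → [3, 3, 6, 6, 6]
append ys[-1]+ys[0] = 6+3 = 9 → [3, 3, 6, 6, 6, 9]
append ys[-1]+ys[0] = 9+3 = 12 → [3, 3, 6, 6, 6, 9, 12]
insert 0 at 7 → [3, 3, 6, 6, 6, 9, 12, 0]
ys[5] = ys[0]*ys[0] = 3*3 = 9 → [3, 3, 6, 6, 6, 9, 12, 0]

[3, 3, 6, 6, 6, 9, 12, 0]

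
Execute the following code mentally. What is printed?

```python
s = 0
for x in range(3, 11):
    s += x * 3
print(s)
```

x=3: s = 0+3*3 = 9
x=4: s = 9+4*3 = 21
x=5: s = 21+5*3 = 36
x=6: s = 36+6*3 = 54
x=7: s = 54+7*3 = 75
x=8: s = 75+8*3 = 99
x=9: s = 99+9*3 = 126
x=10: s = 126+10*3 = 156

156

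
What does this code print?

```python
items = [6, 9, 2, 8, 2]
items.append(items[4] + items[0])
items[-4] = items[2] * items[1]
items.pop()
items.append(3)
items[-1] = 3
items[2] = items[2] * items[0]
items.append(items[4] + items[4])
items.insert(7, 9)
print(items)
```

[6, 9, 108, 8, 2, 3, 4, 9]

append items[4]+items[0] = 2+6 = 8 → [6, 9, 2, 8, 2, 8]
items[-4] = items[2]*items[1] = 2*9 = 18 → [6, 9, 18, 8, 2, 8]
pop() removes 8 → [6, 9, 18, 8, 2]
append 3 → [6, 9, 18, 8, 2, 3]
items[-1] = 3 → [6, 9, 18, 8, 2, 3]
items[2] = items[2]*items[0] = 18*6 = 108 → [6, 9, 108, 8, 2, 3]
append items[4]+items[4] = 2+2 = 4 → [6, 9, 108, 8, 2, 3, 4]
insert 9 at 7 → [6, 9, 108, 8, 2, 3, 4, 9]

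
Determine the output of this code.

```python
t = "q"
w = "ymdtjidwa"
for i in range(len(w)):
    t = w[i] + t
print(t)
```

i=0: prepend 'y' → 'yq'
i=1: prepend 'm' → 'myq'
i=2: prepend 'd' → 'dmyq'
i=3: prepend 't' → 'tdmyq'
i=4: prepend 'j' → 'jtdmyq'
i=5: prepend 'i' → 'ijtdmyq'
i=6: prepend 'd' → 'dijtdmyq'
i=7: prepend 'w' → 'wdijtdmyq'
i=8: prepend 'a' → 'awdijtdmyq'

awdijtdmyq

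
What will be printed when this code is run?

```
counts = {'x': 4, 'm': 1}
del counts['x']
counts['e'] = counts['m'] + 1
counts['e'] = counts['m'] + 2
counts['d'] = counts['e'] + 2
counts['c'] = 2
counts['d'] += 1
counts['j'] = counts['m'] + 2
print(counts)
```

{'m': 1, 'e': 3, 'd': 6, 'c': 2, 'j': 3}

del 'x' → {'m': 1}
counts['e'] = counts['m']+1 = 2 → {'m': 1, 'e': 2}
counts['e'] = counts['m']+2 = 3 → {'m': 1, 'e': 3}
counts['d'] = counts['e']+2 = 5 → {'m': 1, 'e': 3, 'd': 5}
counts['c'] = 2 → {'m': 1, 'e': 3, 'd': 5, 'c': 2}
counts['d'] = 5+1 = 6 → {'m': 1, 'e': 3, 'd': 6, 'c': 2}
counts['j'] = counts['m']+2 = 3 → {'m': 1, 'e': 3, 'd': 6, 'c': 2, 'j': 3}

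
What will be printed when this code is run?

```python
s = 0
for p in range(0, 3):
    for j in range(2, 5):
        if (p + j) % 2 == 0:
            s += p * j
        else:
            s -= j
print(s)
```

p=0,j=2: even sum, s = 0+0 = 0
p=0,j=3: odd sum, s = 0-3 = -3
p=0,j=4: even sum, s = (-3)+0 = -3
p=1,j=2: odd sum, s = (-3)-2 = -5
p=1,j=3: even sum, s = (-5)+3 = -2
p=1,j=4: odd sum, s = (-2)-4 = -6
p=2,j=2: even sum, s = (-6)+4 = -2
p=2,j=3: odd sum, s = (-2)-3 = -5
p=2,j=4: even sum, s = (-5)+8 = 3

3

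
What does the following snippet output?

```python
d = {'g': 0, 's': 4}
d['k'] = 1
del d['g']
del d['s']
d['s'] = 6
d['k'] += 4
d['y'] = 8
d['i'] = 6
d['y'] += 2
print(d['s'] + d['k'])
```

11

d['k'] = 1 → {'g': 0, 's': 4, 'k': 1}
del 'g' → {'s': 4, 'k': 1}
del 's' → {'k': 1}
d['s'] = 6 → {'k': 1, 's': 6}
d['k'] = 1+4 = 5 → {'k': 5, 's': 6}
d['y'] = 8 → {'k': 5, 's': 6, 'y': 8}
d['i'] = 6 → {'k': 5, 's': 6, 'y': 8, 'i': 6}
d['y'] = 8+2 = 10 → {'k': 5, 's': 6, 'y': 10, 'i': 6}
d['s']+d['k'] = 6+5 = 11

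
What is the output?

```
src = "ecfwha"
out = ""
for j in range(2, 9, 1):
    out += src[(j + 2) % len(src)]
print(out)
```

haecfwh

j=2: add src[4]='h' → 'h'
j=3: add src[5]='a' → 'ha'
j=4: add src[0]='e' → 'hae'
j=5: add src[1]='c' → 'haec'
j=6: add src[2]='f' → 'haecf'
j=7: add src[3]='w' → 'haecfw'
j=8: add src[4]='h' → 'haecfwh'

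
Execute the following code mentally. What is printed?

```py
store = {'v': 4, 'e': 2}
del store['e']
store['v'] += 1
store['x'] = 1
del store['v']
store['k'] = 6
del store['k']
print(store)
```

{'x': 1}

del 'e' → {'v': 4}
store['v'] = 4+1 = 5 → {'v': 5}
store['x'] = 1 → {'v': 5, 'x': 1}
del 'v' → {'x': 1}
store['k'] = 6 → {'x': 1, 'k': 6}
del 'k' → {'x': 1}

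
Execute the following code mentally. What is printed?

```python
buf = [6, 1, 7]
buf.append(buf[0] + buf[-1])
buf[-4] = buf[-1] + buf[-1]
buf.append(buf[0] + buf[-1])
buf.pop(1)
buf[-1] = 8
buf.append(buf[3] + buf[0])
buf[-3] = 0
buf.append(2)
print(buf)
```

append buf[0]+buf[-1] = 6+7 = 13 → [6, 1, 7, 13]
buf[-4] = buf[-1]+buf[-1] = 13+13 = 26 → [26, 1, 7, 13]
append buf[0]+buf[-1] = 26+13 = 39 → [26, 1, 7, 13, 39]
pop(1) removes 1 → [26, 7, 13, 39]
buf[-1] = 8 → [26, 7, 13, 8]
append buf[3]+buf[0] = 8+26 = 34 → [26, 7, 13, 8, 34]
buf[-3] = 0 → [26, 7, 0, 8, 34]
append 2 → [26, 7, 0, 8, 34, 2]

[26, 7, 0, 8, 34, 2]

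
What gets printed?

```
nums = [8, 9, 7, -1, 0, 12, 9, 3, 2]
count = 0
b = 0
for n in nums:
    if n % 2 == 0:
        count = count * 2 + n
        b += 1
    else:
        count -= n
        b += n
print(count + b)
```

-23

n=8: even, count = 0*2+8 = 8; b=1
n=9: not even, count = 8-9 = -1; b=10
n=7: not even, count = (-1)-7 = -8; b=17
n=-1: not even, count = (-8)-(-1) = -7; b=16
n=0: even, count = (-7)*2+0 = -14; b=17
n=12: even, count = (-14)*2+12 = -16; b=18
n=9: not even, count = (-16)-9 = -25; b=27
n=3: not even, count = (-25)-3 = -28; b=30
n=2: even, count = (-28)*2+2 = -54; b=31
count+b = (-54)+31 = -23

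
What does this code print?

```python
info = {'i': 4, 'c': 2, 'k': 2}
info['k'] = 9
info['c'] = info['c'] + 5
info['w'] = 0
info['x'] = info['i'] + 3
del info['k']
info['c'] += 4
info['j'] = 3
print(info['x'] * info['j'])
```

info['k'] = 9 → {'i': 4, 'c': 2, 'k': 9}
info['c'] = info['c']+5 = 7 → {'i': 4, 'c': 7, 'k': 9}
info['w'] = 0 → {'i': 4, 'c': 7, 'k': 9, 'w': 0}
info['x'] = info['i']+3 = 7 → {'i': 4, 'c': 7, 'k': 9, 'w': 0, 'x': 7}
del 'k' → {'i': 4, 'c': 7, 'w': 0, 'x': 7}
info['c'] = 7+4 = 11 → {'i': 4, 'c': 11, 'w': 0, 'x': 7}
info['j'] = 3 → {'i': 4, 'c': 11, 'w': 0, 'x': 7, 'j': 3}
info['x']*info['j'] = 7*3 = 21

21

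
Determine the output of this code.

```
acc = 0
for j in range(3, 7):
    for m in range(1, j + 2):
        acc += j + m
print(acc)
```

j=3,m=1: acc = 0+4 = 4
j=3,m=2: acc = 4+5 = 9
j=3,m=3: acc = 9+6 = 15
j=3,m=4: acc = 15+7 = 22
j=4,m=1: acc = 22+5 = 27
j=4,m=2: acc = 27+6 = 33
j=4,m=3: acc = 33+7 = 40
j=4,m=4: acc = 40+8 = 48
j=4,m=5: acc = 48+9 = 57
j=5,m=1: acc = 57+6 = 63
j=5,m=2: acc = 63+7 = 70
j=5,m=3: acc = 70+8 = 78
j=5,m=4: acc = 78+9 = 87
j=5,m=5: acc = 87+10 = 97
j=5,m=6: acc = 97+11 = 108
j=6,m=1: acc = 108+7 = 115
j=6,m=2: acc = 115+8 = 123
j=6,m=3: acc = 123+9 = 132
j=6,m=4: acc = 132+10 = 142
j=6,m=5: acc = 142+11 = 153
j=6,m=6: acc = 153+12 = 165
j=6,m=7: acc = 165+13 = 178

178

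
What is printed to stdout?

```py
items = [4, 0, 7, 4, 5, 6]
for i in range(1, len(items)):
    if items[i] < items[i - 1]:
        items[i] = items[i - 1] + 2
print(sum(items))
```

50

i=1: 0<4, items[1] = 4+2 = 6 → [4, 6, 7, 4, 5, 6]
i=2: 7>=6, unchanged → [4, 6, 7, 4, 5, 6]
i=3: 4<7, items[3] = 7+2 = 9 → [4, 6, 7, 9, 5, 6]
i=4: 5<9, items[4] = 9+2 = 11 → [4, 6, 7, 9, 11, 6]
i=5: 6<11, items[5] = 11+2 = 13 → [4, 6, 7, 9, 11, 13]
sum = 50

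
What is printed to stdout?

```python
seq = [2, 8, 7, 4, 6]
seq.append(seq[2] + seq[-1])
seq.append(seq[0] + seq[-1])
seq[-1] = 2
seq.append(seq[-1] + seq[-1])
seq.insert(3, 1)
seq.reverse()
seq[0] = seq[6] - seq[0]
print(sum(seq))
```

append seq[2]+seq[-1] = 7+6 = 13 → [2, 8, 7, 4, 6, 13]
append seq[0]+seq[-1] = 2+13 = 15 → [2, 8, 7, 4, 6, 13, 15]
seq[-1] = 2 → [2, 8, 7, 4, 6, 13, 2]
append seq[-1]+seq[-1] = 2+2 = 4 → [2, 8, 7, 4, 6, 13, 2, 4]
insert 1 at 3 → [2, 8, 7, 1, 4, 6, 13, 2, 4]
reverse → [4, 2, 13, 6, 4, 1, 7, 8, 2]
seq[0] = seq[6]-seq[0] = 7-4 = 3 → [3, 2, 13, 6, 4, 1, 7, 8, 2]
sum = 46

46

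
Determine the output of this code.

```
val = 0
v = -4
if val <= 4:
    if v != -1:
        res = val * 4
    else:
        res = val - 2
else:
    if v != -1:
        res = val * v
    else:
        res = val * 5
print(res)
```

val=0, v=-4
val <= 4 is True; v != -1 is True
→ res = val * 4 = 0

0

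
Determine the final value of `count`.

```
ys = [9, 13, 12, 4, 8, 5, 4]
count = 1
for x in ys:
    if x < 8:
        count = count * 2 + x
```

38

x=9: not <8
x=13: not <8
x=12: not <8
x=4: <8, count = 1*2+4 = 6
x=8: not <8
x=5: <8, count = 6*2+5 = 17
x=4: <8, count = 17*2+4 = 38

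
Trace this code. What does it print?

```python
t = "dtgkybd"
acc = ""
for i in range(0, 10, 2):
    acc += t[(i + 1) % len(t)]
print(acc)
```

tkbdg

i=0: add t[1]='t' → 't'
i=2: add t[3]='k' → 'tk'
i=4: add t[5]='b' → 'tkb'
i=6: add t[0]='d' → 'tkbd'
i=8: add t[2]='g' → 'tkbdg'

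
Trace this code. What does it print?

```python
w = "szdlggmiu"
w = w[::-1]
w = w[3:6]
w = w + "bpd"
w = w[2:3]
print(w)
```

reverse → 'uimggldzs'
slice [3:6] → 'ggl'
+ 'bpd' → 'gglbpd'
slice [2:3] → 'l'

l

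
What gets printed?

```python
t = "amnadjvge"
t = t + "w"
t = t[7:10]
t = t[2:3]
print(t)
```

w

+ 'w' → 'amnadjvgew'
slice [7:10] → 'gew'
slice [2:3] → 'w'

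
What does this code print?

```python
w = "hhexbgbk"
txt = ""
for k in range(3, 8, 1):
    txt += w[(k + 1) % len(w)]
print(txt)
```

bgbkh

k=3: add w[4]='b' → 'b'
k=4: add w[5]='g' → 'bg'
k=5: add w[6]='b' → 'bgb'
k=6: add w[7]='k' → 'bgbk'
k=7: add w[0]='h' → 'bgbkh'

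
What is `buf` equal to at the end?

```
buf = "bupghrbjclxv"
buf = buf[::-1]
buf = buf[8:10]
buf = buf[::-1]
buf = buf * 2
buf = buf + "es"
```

reverse → 'vxlcjbrhgpub'
slice [8:10] → 'gp'
reverse → 'pg'
repeat ×2 → 'pgpg'
+ 'es' → 'pgpges'

'pgpges'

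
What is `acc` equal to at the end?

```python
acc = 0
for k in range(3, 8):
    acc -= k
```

k=3: acc = 0-3 = -3
k=4: acc = (-3)-4 = -7
k=5: acc = (-7)-5 = -12
k=6: acc = (-12)-6 = -18
k=7: acc = (-18)-7 = -25

-25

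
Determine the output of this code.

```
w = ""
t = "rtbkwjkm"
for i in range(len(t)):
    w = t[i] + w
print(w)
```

i=0: prepend 'r' → 'r'
i=1: prepend 't' → 'tr'
i=2: prepend 'b' → 'btr'
i=3: prepend 'k' → 'kbtr'
i=4: prepend 'w' → 'wkbtr'
i=5: prepend 'j' → 'jwkbtr'
i=6: prepend 'k' → 'kjwkbtr'
i=7: prepend 'm' → 'mkjwkbtr'

mkjwkbtr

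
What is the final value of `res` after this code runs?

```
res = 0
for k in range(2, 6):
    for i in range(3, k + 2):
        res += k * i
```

165

k=2,i=3: res = 0+6 = 6
k=3,i=3: res = 6+9 = 15
k=3,i=4: res = 15+12 = 27
k=4,i=3: res = 27+12 = 39
k=4,i=4: res = 39+16 = 55
k=4,i=5: res = 55+20 = 75
k=5,i=3: res = 75+15 = 90
k=5,i=4: res = 90+20 = 110
k=5,i=5: res = 110+25 = 135
k=5,i=6: res = 135+30 = 165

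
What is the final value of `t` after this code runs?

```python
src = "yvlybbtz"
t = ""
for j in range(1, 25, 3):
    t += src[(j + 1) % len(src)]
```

'lbyytvbz'

j=1: add src[2]='l' → 'l'
j=4: add src[5]='b' → 'lb'
j=7: add src[0]='y' → 'lby'
j=10: add src[3]='y' → 'lbyy'
j=13: add src[6]='t' → 'lbyyt'
j=16: add src[1]='v' → 'lbyytv'
j=19: add src[4]='b' → 'lbyytvb'
j=22: add src[7]='z' → 'lbyytvbz'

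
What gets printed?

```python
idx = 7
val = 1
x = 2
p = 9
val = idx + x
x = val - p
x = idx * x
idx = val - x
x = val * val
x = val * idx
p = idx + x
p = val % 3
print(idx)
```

9

val = 7+2 = 9
x = 9-9 = 0
x = 7*0 = 0
idx = 9-0 = 9
x = 9*9 = 81
x = 9*9 = 81
p = 9+81 = 90
p = 9%3 = 0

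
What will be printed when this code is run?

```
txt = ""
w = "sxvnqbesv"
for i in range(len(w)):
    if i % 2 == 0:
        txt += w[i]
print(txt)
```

svqev

i=0: add 's' → 's'
i=1: skip
i=2: add 'v' → 'sv'
i=3: skip
i=4: add 'q' → 'svq'
i=5: skip
i=6: add 'e' → 'svqe'
i=7: skip
i=8: add 'v' → 'svqev'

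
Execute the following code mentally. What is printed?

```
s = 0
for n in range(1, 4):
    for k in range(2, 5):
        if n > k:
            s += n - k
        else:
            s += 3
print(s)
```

n=1,k=2: not 1>2, s = 0+3 = 3
n=1,k=3: not 1>3, s = 3+3 = 6
n=1,k=4: not 1>4, s = 6+3 = 9
n=2,k=2: not 2>2, s = 9+3 = 12
n=2,k=3: not 2>3, s = 12+3 = 15
n=2,k=4: not 2>4, s = 15+3 = 18
n=3,k=2: 3>2, s = 18+1 = 19
n=3,k=3: not 3>3, s = 19+3 = 22
n=3,k=4: not 3>4, s = 22+3 = 25

25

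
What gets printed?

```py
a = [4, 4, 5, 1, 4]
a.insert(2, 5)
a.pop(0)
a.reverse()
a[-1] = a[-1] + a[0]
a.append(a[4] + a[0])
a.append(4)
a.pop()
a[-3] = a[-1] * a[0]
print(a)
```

insert 5 at 2 → [4, 4, 5, 5, 1, 4]
pop(0) removes 4 → [4, 5, 5, 1, 4]
reverse → [4, 1, 5, 5, 4]
a[-1] = a[-1]+a[0] = 4+4 = 8 → [4, 1, 5, 5, 8]
append a[4]+a[0] = 8+4 = 12 → [4, 1, 5, 5, 8, 12]
append 4 → [4, 1, 5, 5, 8, 12, 4]
pop() removes 4 → [4, 1, 5, 5, 8, 12]
a[-3] = a[-1]*a[0] = 12*4 = 48 → [4, 1, 5, 48, 8, 12]

[4, 1, 5, 48, 8, 12]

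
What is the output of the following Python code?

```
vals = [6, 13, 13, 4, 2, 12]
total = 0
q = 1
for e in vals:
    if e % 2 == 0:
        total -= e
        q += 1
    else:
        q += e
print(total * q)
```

e=6: even, total = 0-6 = -6; q=2
e=13: not even; q=15
e=13: not even; q=28
e=4: even, total = (-6)-4 = -10; q=29
e=2: even, total = (-10)-2 = -12; q=30
e=12: even, total = (-12)-12 = -24; q=31
total*q = (-24)*31 = -744

-744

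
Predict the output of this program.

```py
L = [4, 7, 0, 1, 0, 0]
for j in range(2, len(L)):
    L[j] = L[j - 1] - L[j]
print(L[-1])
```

j=2: L[2] = 7-0 = 7 → [4, 7, 7, 1, 0, 0]
j=3: L[3] = 7-1 = 6 → [4, 7, 7, 6, 0, 0]
j=4: L[4] = 6-0 = 6 → [4, 7, 7, 6, 6, 0]
j=5: L[5] = 6-0 = 6 → [4, 7, 7, 6, 6, 6]

6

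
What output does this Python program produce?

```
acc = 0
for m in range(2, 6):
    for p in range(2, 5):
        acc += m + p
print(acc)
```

78

m=2,p=2: acc = 0+4 = 4
m=2,p=3: acc = 4+5 = 9
m=2,p=4: acc = 9+6 = 15
m=3,p=2: acc = 15+5 = 20
m=3,p=3: acc = 20+6 = 26
m=3,p=4: acc = 26+7 = 33
m=4,p=2: acc = 33+6 = 39
m=4,p=3: acc = 39+7 = 46
m=4,p=4: acc = 46+8 = 54
m=5,p=2: acc = 54+7 = 61
m=5,p=3: acc = 61+8 = 69
m=5,p=4: acc = 69+9 = 78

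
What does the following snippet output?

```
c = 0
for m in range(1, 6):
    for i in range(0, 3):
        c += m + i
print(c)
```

60

m=1,i=0: c = 0+1 = 1
m=1,i=1: c = 1+2 = 3
m=1,i=2: c = 3+3 = 6
m=2,i=0: c = 6+2 = 8
m=2,i=1: c = 8+3 = 11
m=2,i=2: c = 11+4 = 15
m=3,i=0: c = 15+3 = 18
m=3,i=1: c = 18+4 = 22
m=3,i=2: c = 22+5 = 27
m=4,i=0: c = 27+4 = 31
m=4,i=1: c = 31+5 = 36
m=4,i=2: c = 36+6 = 42
m=5,i=0: c = 42+5 = 47
m=5,i=1: c = 47+6 = 53
m=5,i=2: c = 53+7 = 60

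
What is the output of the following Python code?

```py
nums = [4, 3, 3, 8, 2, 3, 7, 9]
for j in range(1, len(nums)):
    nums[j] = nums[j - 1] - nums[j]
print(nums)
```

[4, 1, -2, -10, -12, -15, -22, -31]

j=1: nums[1] = 4-3 = 1 → [4, 1, 3, 8, 2, 3, 7, 9]
j=2: nums[2] = 1-3 = -2 → [4, 1, -2, 8, 2, 3, 7, 9]
j=3: nums[3] = (-2)-8 = -10 → [4, 1, -2, -10, 2, 3, 7, 9]
j=4: nums[4] = (-10)-2 = -12 → [4, 1, -2, -10, -12, 3, 7, 9]
j=5: nums[5] = (-12)-3 = -15 → [4, 1, -2, -10, -12, -15, 7, 9]
j=6: nums[6] = (-15)-7 = -22 → [4, 1, -2, -10, -12, -15, -22, 9]
j=7: nums[7] = (-22)-9 = -31 → [4, 1, -2, -10, -12, -15, -22, -31]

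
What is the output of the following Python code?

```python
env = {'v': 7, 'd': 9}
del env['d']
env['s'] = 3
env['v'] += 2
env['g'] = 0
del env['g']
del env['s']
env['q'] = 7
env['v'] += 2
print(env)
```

del 'd' → {'v': 7}
env['s'] = 3 → {'v': 7, 's': 3}
env['v'] = 7+2 = 9 → {'v': 9, 's': 3}
env['g'] = 0 → {'v': 9, 's': 3, 'g': 0}
del 'g' → {'v': 9, 's': 3}
del 's' → {'v': 9}
env['q'] = 7 → {'v': 9, 'q': 7}
env['v'] = 9+2 = 11 → {'v': 11, 'q': 7}

{'v': 11, 'q': 7}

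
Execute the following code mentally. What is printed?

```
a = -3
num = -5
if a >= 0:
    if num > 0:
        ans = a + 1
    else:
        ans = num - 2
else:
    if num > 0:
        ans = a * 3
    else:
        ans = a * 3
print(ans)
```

a=-3, num=-5
a >= 0 is False; num > 0 is False
→ ans = a * 3 = -9

-9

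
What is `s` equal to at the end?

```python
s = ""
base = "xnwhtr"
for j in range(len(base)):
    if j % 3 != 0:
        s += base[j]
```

'nwtr'

j=0: skip
j=1: add 'n' → 'n'
j=2: add 'w' → 'nw'
j=3: skip
j=4: add 't' → 'nwt'
j=5: add 'r' → 'nwtr'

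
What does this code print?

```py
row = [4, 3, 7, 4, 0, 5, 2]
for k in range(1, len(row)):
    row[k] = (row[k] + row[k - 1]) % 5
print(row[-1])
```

0

k=1: row[1] = (3+4)%5 = 2 → [4, 2, 7, 4, 0, 5, 2]
k=2: row[2] = (7+2)%5 = 4 → [4, 2, 4, 4, 0, 5, 2]
k=3: row[3] = (4+4)%5 = 3 → [4, 2, 4, 3, 0, 5, 2]
k=4: row[4] = (0+3)%5 = 3 → [4, 2, 4, 3, 3, 5, 2]
k=5: row[5] = (5+3)%5 = 3 → [4, 2, 4, 3, 3, 3, 2]
k=6: row[6] = (2+3)%5 = 0 → [4, 2, 4, 3, 3, 3, 0]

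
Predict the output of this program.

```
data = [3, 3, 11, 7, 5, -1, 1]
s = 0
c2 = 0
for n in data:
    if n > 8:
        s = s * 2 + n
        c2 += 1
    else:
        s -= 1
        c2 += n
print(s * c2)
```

n=3: not >8, s = 0-1 = -1; c2=3
n=3: not >8, s = (-1)-1 = -2; c2=6
n=11: >8, s = (-2)*2+11 = 7; c2=7
n=7: not >8, s = 7-1 = 6; c2=14
n=5: not >8, s = 6-1 = 5; c2=19
n=-1: not >8, s = 5-1 = 4; c2=18
n=1: not >8, s = 4-1 = 3; c2=19
s*c2 = 3*19 = 57

57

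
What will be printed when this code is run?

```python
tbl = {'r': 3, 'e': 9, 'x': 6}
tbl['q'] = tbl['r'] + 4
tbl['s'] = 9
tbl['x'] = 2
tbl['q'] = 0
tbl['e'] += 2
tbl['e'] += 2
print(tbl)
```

{'r': 3, 'e': 13, 'x': 2, 'q': 0, 's': 9}

tbl['q'] = tbl['r']+4 = 7 → {'r': 3, 'e': 9, 'x': 6, 'q': 7}
tbl['s'] = 9 → {'r': 3, 'e': 9, 'x': 6, 'q': 7, 's': 9}
tbl['x'] = 2 → {'r': 3, 'e': 9, 'x': 2, 'q': 7, 's': 9}
tbl['q'] = 0 → {'r': 3, 'e': 9, 'x': 2, 'q': 0, 's': 9}
tbl['e'] = 9+2 = 11 → {'r': 3, 'e': 11, 'x': 2, 'q': 0, 's': 9}
tbl['e'] = 11+2 = 13 → {'r': 3, 'e': 13, 'x': 2, 'q': 0, 's': 9}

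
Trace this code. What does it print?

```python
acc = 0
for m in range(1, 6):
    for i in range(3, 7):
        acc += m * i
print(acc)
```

270

m=1,i=3: acc = 0+3 = 3
m=1,i=4: acc = 3+4 = 7
m=1,i=5: acc = 7+5 = 12
m=1,i=6: acc = 12+6 = 18
m=2,i=3: acc = 18+6 = 24
m=2,i=4: acc = 24+8 = 32
m=2,i=5: acc = 32+10 = 42
m=2,i=6: acc = 42+12 = 54
m=3,i=3: acc = 54+9 = 63
m=3,i=4: acc = 63+12 = 75
m=3,i=5: acc = 75+15 = 90
m=3,i=6: acc = 90+18 = 108
m=4,i=3: acc = 108+12 = 120
m=4,i=4: acc = 120+16 = 136
m=4,i=5: acc = 136+20 = 156
m=4,i=6: acc = 156+24 = 180
m=5,i=3: acc = 180+15 = 195
m=5,i=4: acc = 195+20 = 215
m=5,i=5: acc = 215+25 = 240
m=5,i=6: acc = 240+30 = 270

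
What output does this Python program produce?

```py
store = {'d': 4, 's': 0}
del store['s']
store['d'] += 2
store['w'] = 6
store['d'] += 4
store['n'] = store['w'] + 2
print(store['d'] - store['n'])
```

2

del 's' → {'d': 4}
store['d'] = 4+2 = 6 → {'d': 6}
store['w'] = 6 → {'d': 6, 'w': 6}
store['d'] = 6+4 = 10 → {'d': 10, 'w': 6}
store['n'] = store['w']+2 = 8 → {'d': 10, 'w': 6, 'n': 8}
store['d']-store['n'] = 10-8 = 2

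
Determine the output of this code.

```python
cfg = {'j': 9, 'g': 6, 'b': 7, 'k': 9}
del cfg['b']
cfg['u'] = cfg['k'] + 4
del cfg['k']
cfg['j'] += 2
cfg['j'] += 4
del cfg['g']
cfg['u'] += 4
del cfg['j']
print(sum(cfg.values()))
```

del 'b' → {'j': 9, 'g': 6, 'k': 9}
cfg['u'] = cfg['k']+4 = 13 → {'j': 9, 'g': 6, 'k': 9, 'u': 13}
del 'k' → {'j': 9, 'g': 6, 'u': 13}
cfg['j'] = 9+2 = 11 → {'j': 11, 'g': 6, 'u': 13}
cfg['j'] = 11+4 = 15 → {'j': 15, 'g': 6, 'u': 13}
del 'g' → {'j': 15, 'u': 13}
cfg['u'] = 13+4 = 17 → {'j': 15, 'u': 17}
del 'j' → {'u': 17}
sum of values = 17

17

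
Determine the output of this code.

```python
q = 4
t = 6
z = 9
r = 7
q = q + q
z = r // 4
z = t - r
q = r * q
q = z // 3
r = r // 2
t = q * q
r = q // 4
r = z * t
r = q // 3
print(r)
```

-1

q = 4+4 = 8
z = 7//4 = 1
z = 6-7 = -1
q = 7*8 = 56
q = (-1)//3 = -1
r = 7//2 = 3
t = (-1)*(-1) = 1
r = (-1)//4 = -1
r = (-1)*1 = -1
r = (-1)//3 = -1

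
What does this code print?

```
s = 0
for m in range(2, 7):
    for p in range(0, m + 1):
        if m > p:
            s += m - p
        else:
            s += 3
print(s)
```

m=2,p=0: 2>0, s = 0+2 = 2
m=2,p=1: 2>1, s = 2+1 = 3
m=2,p=2: not 2>2, s = 3+3 = 6
m=3,p=0: 3>0, s = 6+3 = 9
m=3,p=1: 3>1, s = 9+2 = 11
m=3,p=2: 3>2, s = 11+1 = 12
m=3,p=3: not 3>3, s = 12+3 = 15
m=4,p=0: 4>0, s = 15+4 = 19
m=4,p=1: 4>1, s = 19+3 = 22
m=4,p=2: 4>2, s = 22+2 = 24
m=4,p=3: 4>3, s = 24+1 = 25
m=4,p=4: not 4>4, s = 25+3 = 28
m=5,p=0: 5>0, s = 28+5 = 33
m=5,p=1: 5>1, s = 33+4 = 37
m=5,p=2: 5>2, s = 37+3 = 40
m=5,p=3: 5>3, s = 40+2 = 42
m=5,p=4: 5>4, s = 42+1 = 43
m=5,p=5: not 5>5, s = 43+3 = 46
m=6,p=0: 6>0, s = 46+6 = 52
m=6,p=1: 6>1, s = 52+5 = 57
m=6,p=2: 6>2, s = 57+4 = 61
m=6,p=3: 6>3, s = 61+3 = 64
m=6,p=4: 6>4, s = 64+2 = 66
m=6,p=5: 6>5, s = 66+1 = 67
m=6,p=6: not 6>6, s = 67+3 = 70

70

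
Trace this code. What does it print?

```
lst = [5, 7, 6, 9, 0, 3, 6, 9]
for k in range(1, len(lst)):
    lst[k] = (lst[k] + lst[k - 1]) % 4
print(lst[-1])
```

1

k=1: lst[1] = (7+5)%4 = 0 → [5, 0, 6, 9, 0, 3, 6, 9]
k=2: lst[2] = (6+0)%4 = 2 → [5, 0, 2, 9, 0, 3, 6, 9]
k=3: lst[3] = (9+2)%4 = 3 → [5, 0, 2, 3, 0, 3, 6, 9]
k=4: lst[4] = (0+3)%4 = 3 → [5, 0, 2, 3, 3, 3, 6, 9]
k=5: lst[5] = (3+3)%4 = 2 → [5, 0, 2, 3, 3, 2, 6, 9]
k=6: lst[6] = (6+2)%4 = 0 → [5, 0, 2, 3, 3, 2, 0, 9]
k=7: lst[7] = (9+0)%4 = 1 → [5, 0, 2, 3, 3, 2, 0, 1]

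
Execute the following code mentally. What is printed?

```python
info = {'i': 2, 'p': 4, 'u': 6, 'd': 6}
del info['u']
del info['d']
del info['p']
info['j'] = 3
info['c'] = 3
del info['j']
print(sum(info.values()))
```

del 'u' → {'i': 2, 'p': 4, 'd': 6}
del 'd' → {'i': 2, 'p': 4}
del 'p' → {'i': 2}
info['j'] = 3 → {'i': 2, 'j': 3}
info['c'] = 3 → {'i': 2, 'j': 3, 'c': 3}
del 'j' → {'i': 2, 'c': 3}
sum of values = 5

5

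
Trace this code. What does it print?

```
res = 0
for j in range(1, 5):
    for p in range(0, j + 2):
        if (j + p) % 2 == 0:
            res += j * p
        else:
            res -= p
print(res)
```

j=1,p=0: odd sum, res = 0-0 = 0
j=1,p=1: even sum, res = 0+1 = 1
j=1,p=2: odd sum, res = 1-2 = -1
j=2,p=0: even sum, res = (-1)+0 = -1
j=2,p=1: odd sum, res = (-1)-1 = -2
j=2,p=2: even sum, res = (-2)+4 = 2
j=2,p=3: odd sum, res = 2-3 = -1
j=3,p=0: odd sum, res = (-1)-0 = -1
j=3,p=1: even sum, res = (-1)+3 = 2
j=3,p=2: odd sum, res = 2-2 = 0
j=3,p=3: even sum, res = 0+9 = 9
j=3,p=4: odd sum, res = 9-4 = 5
j=4,p=0: even sum, res = 5+0 = 5
j=4,p=1: odd sum, res = 5-1 = 4
j=4,p=2: even sum, res = 4+8 = 12
j=4,p=3: odd sum, res = 12-3 = 9
j=4,p=4: even sum, res = 9+16 = 25
j=4,p=5: odd sum, res = 25-5 = 20

20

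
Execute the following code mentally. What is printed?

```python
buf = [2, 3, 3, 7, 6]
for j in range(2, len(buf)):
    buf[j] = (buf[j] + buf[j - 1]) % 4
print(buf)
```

[2, 3, 2, 1, 3]

j=2: buf[2] = (3+3)%4 = 2 → [2, 3, 2, 7, 6]
j=3: buf[3] = (7+2)%4 = 1 → [2, 3, 2, 1, 6]
j=4: buf[4] = (6+1)%4 = 3 → [2, 3, 2, 1, 3]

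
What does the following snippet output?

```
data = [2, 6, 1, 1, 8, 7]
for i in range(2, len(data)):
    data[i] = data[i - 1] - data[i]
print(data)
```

i=2: data[2] = 6-1 = 5 → [2, 6, 5, 1, 8, 7]
i=3: data[3] = 5-1 = 4 → [2, 6, 5, 4, 8, 7]
i=4: data[4] = 4-8 = -4 → [2, 6, 5, 4, -4, 7]
i=5: data[5] = (-4)-7 = -11 → [2, 6, 5, 4, -4, -11]

[2, 6, 5, 4, -4, -11]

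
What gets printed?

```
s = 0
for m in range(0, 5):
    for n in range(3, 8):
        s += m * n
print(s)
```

250

m=0,n=3: s = 0+0 = 0
m=0,n=4: s = 0+0 = 0
m=0,n=5: s = 0+0 = 0
m=0,n=6: s = 0+0 = 0
m=0,n=7: s = 0+0 = 0
m=1,n=3: s = 0+3 = 3
m=1,n=4: s = 3+4 = 7
m=1,n=5: s = 7+5 = 12
m=1,n=6: s = 12+6 = 18
m=1,n=7: s = 18+7 = 25
m=2,n=3: s = 25+6 = 31
m=2,n=4: s = 31+8 = 39
m=2,n=5: s = 39+10 = 49
m=2,n=6: s = 49+12 = 61
m=2,n=7: s = 61+14 = 75
m=3,n=3: s = 75+9 = 84
m=3,n=4: s = 84+12 = 96
m=3,n=5: s = 96+15 = 111
m=3,n=6: s = 111+18 = 129
m=3,n=7: s = 129+21 = 150
m=4,n=3: s = 150+12 = 162
m=4,n=4: s = 162+16 = 178
m=4,n=5: s = 178+20 = 198
m=4,n=6: s = 198+24 = 222
m=4,n=7: s = 222+28 = 250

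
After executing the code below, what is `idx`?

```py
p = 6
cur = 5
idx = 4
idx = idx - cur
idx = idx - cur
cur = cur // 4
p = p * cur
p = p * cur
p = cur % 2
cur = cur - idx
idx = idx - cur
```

-13

idx = 4-5 = -1
idx = (-1)-5 = -6
cur = 5//4 = 1
p = 6*1 = 6
p = 6*1 = 6
p = 1%2 = 1
cur = 1-(-6) = 7
idx = (-6)-7 = -13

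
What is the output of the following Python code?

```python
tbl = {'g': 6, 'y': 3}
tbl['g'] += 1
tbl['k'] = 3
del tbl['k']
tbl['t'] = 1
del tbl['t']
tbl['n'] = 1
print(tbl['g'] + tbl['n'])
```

8

tbl['g'] = 6+1 = 7 → {'g': 7, 'y': 3}
tbl['k'] = 3 → {'g': 7, 'y': 3, 'k': 3}
del 'k' → {'g': 7, 'y': 3}
tbl['t'] = 1 → {'g': 7, 'y': 3, 't': 1}
del 't' → {'g': 7, 'y': 3}
tbl['n'] = 1 → {'g': 7, 'y': 3, 'n': 1}
tbl['g']+tbl['n'] = 7+1 = 8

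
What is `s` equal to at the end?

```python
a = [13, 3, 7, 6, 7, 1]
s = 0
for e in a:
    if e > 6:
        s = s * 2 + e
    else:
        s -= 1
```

e=13: >6, s = 0*2+13 = 13
e=3: not >6, s = 13-1 = 12
e=7: >6, s = 12*2+7 = 31
e=6: not >6, s = 31-1 = 30
e=7: >6, s = 30*2+7 = 67
e=1: not >6, s = 67-1 = 66

66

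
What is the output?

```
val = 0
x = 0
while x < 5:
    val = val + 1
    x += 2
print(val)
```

3

x=0: val = 0+1 = 1
x=2: val = 1+1 = 2
x=4: val = 2+1 = 3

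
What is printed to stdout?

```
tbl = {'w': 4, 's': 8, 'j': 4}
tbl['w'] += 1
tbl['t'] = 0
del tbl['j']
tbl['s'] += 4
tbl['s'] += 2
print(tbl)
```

tbl['w'] = 4+1 = 5 → {'w': 5, 's': 8, 'j': 4}
tbl['t'] = 0 → {'w': 5, 's': 8, 'j': 4, 't': 0}
del 'j' → {'w': 5, 's': 8, 't': 0}
tbl['s'] = 8+4 = 12 → {'w': 5, 's': 12, 't': 0}
tbl['s'] = 12+2 = 14 → {'w': 5, 's': 14, 't': 0}

{'w': 5, 's': 14, 't': 0}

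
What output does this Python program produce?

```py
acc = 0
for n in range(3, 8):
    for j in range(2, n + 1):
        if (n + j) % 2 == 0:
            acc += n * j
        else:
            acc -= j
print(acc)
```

219

n=3,j=2: odd sum, acc = 0-2 = -2
n=3,j=3: even sum, acc = (-2)+9 = 7
n=4,j=2: even sum, acc = 7+8 = 15
n=4,j=3: odd sum, acc = 15-3 = 12
n=4,j=4: even sum, acc = 12+16 = 28
n=5,j=2: odd sum, acc = 28-2 = 26
n=5,j=3: even sum, acc = 26+15 = 41
n=5,j=4: odd sum, acc = 41-4 = 37
n=5,j=5: even sum, acc = 37+25 = 62
n=6,j=2: even sum, acc = 62+12 = 74
n=6,j=3: odd sum, acc = 74-3 = 71
n=6,j=4: even sum, acc = 71+24 = 95
n=6,j=5: odd sum, acc = 95-5 = 90
n=6,j=6: even sum, acc = 90+36 = 126
n=7,j=2: odd sum, acc = 126-2 = 124
n=7,j=3: even sum, acc = 124+21 = 145
n=7,j=4: odd sum, acc = 145-4 = 141
n=7,j=5: even sum, acc = 141+35 = 176
n=7,j=6: odd sum, acc = 176-6 = 170
n=7,j=7: even sum, acc = 170+49 = 219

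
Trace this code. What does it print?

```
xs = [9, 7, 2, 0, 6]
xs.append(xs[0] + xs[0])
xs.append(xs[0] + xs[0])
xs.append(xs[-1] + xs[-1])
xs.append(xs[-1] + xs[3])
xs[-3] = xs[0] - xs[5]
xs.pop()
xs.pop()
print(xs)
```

append xs[0]+xs[0] = 9+9 = 18 → [9, 7, 2, 0, 6, 18]
append xs[0]+xs[0] = 9+9 = 18 → [9, 7, 2, 0, 6, 18, 18]
append xs[-1]+xs[-1] = 18+18 = 36 → [9, 7, 2, 0, 6, 18, 18, 36]
append xs[-1]+xs[3] = 36+0 = 36 → [9, 7, 2, 0, 6, 18, 18, 36, 36]
xs[-3] = xs[0]-xs[5] = 9-18 = -9 → [9, 7, 2, 0, 6, 18, -9, 36, 36]
pop() removes 36 → [9, 7, 2, 0, 6, 18, -9, 36]
pop() removes 36 → [9, 7, 2, 0, 6, 18, -9]

[9, 7, 2, 0, 6, 18, -9]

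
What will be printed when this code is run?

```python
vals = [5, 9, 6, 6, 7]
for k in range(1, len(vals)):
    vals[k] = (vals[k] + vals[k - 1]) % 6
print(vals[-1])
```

k=1: vals[1] = (9+5)%6 = 2 → [5, 2, 6, 6, 7]
k=2: vals[2] = (6+2)%6 = 2 → [5, 2, 2, 6, 7]
k=3: vals[3] = (6+2)%6 = 2 → [5, 2, 2, 2, 7]
k=4: vals[4] = (7+2)%6 = 3 → [5, 2, 2, 2, 3]

3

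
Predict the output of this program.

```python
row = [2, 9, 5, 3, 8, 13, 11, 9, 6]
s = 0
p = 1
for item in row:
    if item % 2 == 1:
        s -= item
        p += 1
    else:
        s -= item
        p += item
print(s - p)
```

-89

item=2: not odd, s = 0-2 = -2; p=3
item=9: odd, s = (-2)-9 = -11; p=4
item=5: odd, s = (-11)-5 = -16; p=5
item=3: odd, s = (-16)-3 = -19; p=6
item=8: not odd, s = (-19)-8 = -27; p=14
item=13: odd, s = (-27)-13 = -40; p=15
item=11: odd, s = (-40)-11 = -51; p=16
item=9: odd, s = (-51)-9 = -60; p=17
item=6: not odd, s = (-60)-6 = -66; p=23
s-p = (-66)-23 = -89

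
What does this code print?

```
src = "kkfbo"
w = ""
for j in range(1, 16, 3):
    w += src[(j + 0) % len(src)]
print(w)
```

j=1: add src[1]='k' → 'k'
j=4: add src[4]='o' → 'ko'
j=7: add src[2]='f' → 'kof'
j=10: add src[0]='k' → 'kofk'
j=13: add src[3]='b' → 'kofkb'

kofkb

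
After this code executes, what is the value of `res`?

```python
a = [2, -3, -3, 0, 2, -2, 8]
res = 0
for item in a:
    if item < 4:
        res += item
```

-4

item=2: <4, res = 0+2 = 2
item=-3: <4, res = 2+(-3) = -1
item=-3: <4, res = (-1)+(-3) = -4
item=0: <4, res = (-4)+0 = -4
item=2: <4, res = (-4)+2 = -2
item=-2: <4, res = (-2)+(-2) = -4
item=8: not <4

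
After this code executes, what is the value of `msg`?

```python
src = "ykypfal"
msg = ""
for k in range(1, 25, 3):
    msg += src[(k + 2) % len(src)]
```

'plyakfyp'

k=1: add src[3]='p' → 'p'
k=4: add src[6]='l' → 'pl'
k=7: add src[2]='y' → 'ply'
k=10: add src[5]='a' → 'plya'
k=13: add src[1]='k' → 'plyak'
k=16: add src[4]='f' → 'plyakf'
k=19: add src[0]='y' → 'plyakfy'
k=22: add src[3]='p' → 'plyakfyp'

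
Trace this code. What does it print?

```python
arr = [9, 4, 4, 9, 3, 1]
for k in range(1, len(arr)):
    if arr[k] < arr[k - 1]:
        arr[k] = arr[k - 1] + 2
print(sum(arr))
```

k=1: 4<9, arr[1] = 9+2 = 11 → [9, 11, 4, 9, 3, 1]
k=2: 4<11, arr[2] = 11+2 = 13 → [9, 11, 13, 9, 3, 1]
k=3: 9<13, arr[3] = 13+2 = 15 → [9, 11, 13, 15, 3, 1]
k=4: 3<15, arr[4] = 15+2 = 17 → [9, 11, 13, 15, 17, 1]
k=5: 1<17, arr[5] = 17+2 = 19 → [9, 11, 13, 15, 17, 19]
sum = 84

84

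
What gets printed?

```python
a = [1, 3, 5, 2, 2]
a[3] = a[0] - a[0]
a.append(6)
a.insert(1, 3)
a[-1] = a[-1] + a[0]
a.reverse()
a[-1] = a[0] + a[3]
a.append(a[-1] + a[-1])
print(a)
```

[7, 2, 0, 5, 3, 3, 12, 24]

a[3] = a[0]-a[0] = 1-1 = 0 → [1, 3, 5, 0, 2]
append 6 → [1, 3, 5, 0, 2, 6]
insert 3 at 1 → [1, 3, 3, 5, 0, 2, 6]
a[-1] = a[-1]+a[0] = 6+1 = 7 → [1, 3, 3, 5, 0, 2, 7]
reverse → [7, 2, 0, 5, 3, 3, 1]
a[-1] = a[0]+a[3] = 7+5 = 12 → [7, 2, 0, 5, 3, 3, 12]
append a[-1]+a[-1] = 12+12 = 24 → [7, 2, 0, 5, 3, 3, 12, 24]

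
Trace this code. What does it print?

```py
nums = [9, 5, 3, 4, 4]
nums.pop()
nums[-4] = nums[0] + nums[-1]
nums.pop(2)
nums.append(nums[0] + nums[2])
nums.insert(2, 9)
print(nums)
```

pop() removes 4 → [9, 5, 3, 4]
nums[-4] = nums[0]+nums[-1] = 9+4 = 13 → [13, 5, 3, 4]
pop(2) removes 3 → [13, 5, 4]
append nums[0]+nums[2] = 13+4 = 17 → [13, 5, 4, 17]
insert 9 at 2 → [13, 5, 9, 4, 17]

[13, 5, 9, 4, 17]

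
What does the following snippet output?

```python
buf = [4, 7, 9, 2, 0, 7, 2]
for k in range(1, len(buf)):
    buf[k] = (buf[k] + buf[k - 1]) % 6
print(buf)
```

[4, 5, 2, 4, 4, 5, 1]

k=1: buf[1] = (7+4)%6 = 5 → [4, 5, 9, 2, 0, 7, 2]
k=2: buf[2] = (9+5)%6 = 2 → [4, 5, 2, 2, 0, 7, 2]
k=3: buf[3] = (2+2)%6 = 4 → [4, 5, 2, 4, 0, 7, 2]
k=4: buf[4] = (0+4)%6 = 4 → [4, 5, 2, 4, 4, 7, 2]
k=5: buf[5] = (7+4)%6 = 5 → [4, 5, 2, 4, 4, 5, 2]
k=6: buf[6] = (2+5)%6 = 1 → [4, 5, 2, 4, 4, 5, 1]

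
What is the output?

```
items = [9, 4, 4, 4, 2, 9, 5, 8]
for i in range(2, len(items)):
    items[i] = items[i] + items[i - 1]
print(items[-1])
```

36

i=2: items[2] = 4+4 = 8 → [9, 4, 8, 4, 2, 9, 5, 8]
i=3: items[3] = 4+8 = 12 → [9, 4, 8, 12, 2, 9, 5, 8]
i=4: items[4] = 2+12 = 14 → [9, 4, 8, 12, 14, 9, 5, 8]
i=5: items[5] = 9+14 = 23 → [9, 4, 8, 12, 14, 23, 5, 8]
i=6: items[6] = 5+23 = 28 → [9, 4, 8, 12, 14, 23, 28, 8]
i=7: items[7] = 8+28 = 36 → [9, 4, 8, 12, 14, 23, 28, 36]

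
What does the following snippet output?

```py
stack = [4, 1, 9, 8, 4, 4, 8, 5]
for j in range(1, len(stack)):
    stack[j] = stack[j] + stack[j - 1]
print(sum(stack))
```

182

j=1: stack[1] = 1+4 = 5 → [4, 5, 9, 8, 4, 4, 8, 5]
j=2: stack[2] = 9+5 = 14 → [4, 5, 14, 8, 4, 4, 8, 5]
j=3: stack[3] = 8+14 = 22 → [4, 5, 14, 22, 4, 4, 8, 5]
j=4: stack[4] = 4+22 = 26 → [4, 5, 14, 22, 26, 4, 8, 5]
j=5: stack[5] = 4+26 = 30 → [4, 5, 14, 22, 26, 30, 8, 5]
j=6: stack[6] = 8+30 = 38 → [4, 5, 14, 22, 26, 30, 38, 5]
j=7: stack[7] = 5+38 = 43 → [4, 5, 14, 22, 26, 30, 38, 43]
sum = 182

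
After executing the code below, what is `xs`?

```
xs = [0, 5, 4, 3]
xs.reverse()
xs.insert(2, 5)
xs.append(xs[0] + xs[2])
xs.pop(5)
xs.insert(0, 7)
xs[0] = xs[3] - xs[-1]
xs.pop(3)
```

[5, 3, 4, 5, 0]

reverse → [3, 4, 5, 0]
insert 5 at 2 → [3, 4, 5, 5, 0]
append xs[0]+xs[2] = 3+5 = 8 → [3, 4, 5, 5, 0, 8]
pop(5) removes 8 → [3, 4, 5, 5, 0]
insert 7 at 0 → [7, 3, 4, 5, 5, 0]
xs[0] = xs[3]-xs[-1] = 5-0 = 5 → [5, 3, 4, 5, 5, 0]
pop(3) removes 5 → [5, 3, 4, 5, 0]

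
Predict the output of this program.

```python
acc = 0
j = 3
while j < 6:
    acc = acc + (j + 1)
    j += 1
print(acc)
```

15

j=3: acc = 0+4 = 4
j=4: acc = 4+5 = 9
j=5: acc = 9+6 = 15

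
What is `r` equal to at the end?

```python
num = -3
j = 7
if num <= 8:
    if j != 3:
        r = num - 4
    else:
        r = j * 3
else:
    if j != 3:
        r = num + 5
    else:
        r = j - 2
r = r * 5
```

num=-3, j=7
num <= 8 is True; j != 3 is True
→ r = num - 4 = -7
r = (-7)*5 = -35

-35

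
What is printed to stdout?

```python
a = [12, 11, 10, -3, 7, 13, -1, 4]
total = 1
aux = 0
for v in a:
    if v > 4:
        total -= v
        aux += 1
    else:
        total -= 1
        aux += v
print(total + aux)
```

v=12: >4, total = 1-12 = -11; aux=1
v=11: >4, total = (-11)-11 = -22; aux=2
v=10: >4, total = (-22)-10 = -32; aux=3
v=-3: not >4, total = (-32)-1 = -33; aux=0
v=7: >4, total = (-33)-7 = -40; aux=1
v=13: >4, total = (-40)-13 = -53; aux=2
v=-1: not >4, total = (-53)-1 = -54; aux=1
v=4: not >4, total = (-54)-1 = -55; aux=5
total+aux = (-55)+5 = -50

-50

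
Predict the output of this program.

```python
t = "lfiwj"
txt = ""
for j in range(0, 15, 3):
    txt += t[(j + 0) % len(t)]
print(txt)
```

j=0: add t[0]='l' → 'l'
j=3: add t[3]='w' → 'lw'
j=6: add t[1]='f' → 'lwf'
j=9: add t[4]='j' → 'lwfj'
j=12: add t[2]='i' → 'lwfji'

lwfji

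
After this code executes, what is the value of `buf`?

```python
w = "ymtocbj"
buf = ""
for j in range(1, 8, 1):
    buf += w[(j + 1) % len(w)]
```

'tocbjym'

j=1: add w[2]='t' → 't'
j=2: add w[3]='o' → 'to'
j=3: add w[4]='c' → 'toc'
j=4: add w[5]='b' → 'tocb'
j=5: add w[6]='j' → 'tocbj'
j=6: add w[0]='y' → 'tocbjy'
j=7: add w[1]='m' → 'tocbjym'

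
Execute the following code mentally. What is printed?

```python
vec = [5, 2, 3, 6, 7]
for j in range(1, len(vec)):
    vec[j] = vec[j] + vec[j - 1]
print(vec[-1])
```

j=1: vec[1] = 2+5 = 7 → [5, 7, 3, 6, 7]
j=2: vec[2] = 3+7 = 10 → [5, 7, 10, 6, 7]
j=3: vec[3] = 6+10 = 16 → [5, 7, 10, 16, 7]
j=4: vec[4] = 7+16 = 23 → [5, 7, 10, 16, 23]

23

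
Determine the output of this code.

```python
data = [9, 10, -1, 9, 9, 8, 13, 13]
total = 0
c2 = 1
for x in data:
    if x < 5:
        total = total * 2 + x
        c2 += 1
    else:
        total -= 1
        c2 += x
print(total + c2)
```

x=9: not <5, total = 0-1 = -1; c2=10
x=10: not <5, total = (-1)-1 = -2; c2=20
x=-1: <5, total = (-2)*2+(-1) = -5; c2=21
x=9: not <5, total = (-5)-1 = -6; c2=30
x=9: not <5, total = (-6)-1 = -7; c2=39
x=8: not <5, total = (-7)-1 = -8; c2=47
x=13: not <5, total = (-8)-1 = -9; c2=60
x=13: not <5, total = (-9)-1 = -10; c2=73
total+c2 = (-10)+73 = 63

63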